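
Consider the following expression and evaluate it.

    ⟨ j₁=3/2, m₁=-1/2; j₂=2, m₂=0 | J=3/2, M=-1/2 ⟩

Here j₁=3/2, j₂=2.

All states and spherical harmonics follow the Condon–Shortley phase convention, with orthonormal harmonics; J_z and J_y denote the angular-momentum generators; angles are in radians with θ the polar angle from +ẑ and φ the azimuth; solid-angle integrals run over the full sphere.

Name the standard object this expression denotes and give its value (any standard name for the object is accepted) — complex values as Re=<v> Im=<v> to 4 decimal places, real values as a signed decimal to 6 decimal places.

Clebsch–Gordan coefficient, −√(1/5) ≈ -0.447214

This is a Clebsch–Gordan (vector-coupling) coefficient.
triangle: 2!·1!·2!/6! = 4/720
(j±m)!: 1!·2!·2!·2!·1!·2! = 16
prefactor² = (2J+1)·Δ·N² = 16/45
  k=1: −1/(1!·1!·1!·1!·0!·1!) = -1
  k=2: +1/(2!·0!·0!·0!·1!·2!) = 1/4
Σ = -3/4  ⇒  CG² = 16/45·(-3/4)² = 1/5
CG = −√(1/5) = -0.447214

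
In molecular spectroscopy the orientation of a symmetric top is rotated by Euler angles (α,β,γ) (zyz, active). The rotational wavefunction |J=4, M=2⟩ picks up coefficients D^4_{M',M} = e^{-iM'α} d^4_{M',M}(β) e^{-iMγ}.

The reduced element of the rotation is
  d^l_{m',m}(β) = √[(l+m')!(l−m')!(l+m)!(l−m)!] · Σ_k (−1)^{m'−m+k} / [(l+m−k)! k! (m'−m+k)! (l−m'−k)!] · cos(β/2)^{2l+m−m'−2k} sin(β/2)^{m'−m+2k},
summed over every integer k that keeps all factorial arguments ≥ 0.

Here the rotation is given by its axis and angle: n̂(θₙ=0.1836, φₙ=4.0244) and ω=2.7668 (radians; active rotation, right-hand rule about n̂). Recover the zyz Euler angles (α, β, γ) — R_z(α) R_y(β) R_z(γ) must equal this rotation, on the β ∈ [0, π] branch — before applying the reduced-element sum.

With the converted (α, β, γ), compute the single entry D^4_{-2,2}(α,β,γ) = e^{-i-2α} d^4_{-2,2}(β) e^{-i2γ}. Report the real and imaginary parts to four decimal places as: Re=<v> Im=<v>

Axis–angle → zyz. n̂ = (sinθₙcosφₙ, sinθₙsinφₙ, cosθₙ) = (-0.115929, -0.141040, +0.983193), ω = 2.7668.
R = I cosω + sinω [n̂]ₓ + (1−cosω) n̂n̂ᵀ gives
  R = [-0.904637, -0.328360, -0.271682; +0.391493, -0.892180, -0.225274; -0.168418, -0.310152, +0.935650]
β = atan2(√(R₁₃²+R₂₃²), R₃₃) = 0.360700; α = atan2(R₂₃, R₁₃) mod 2π = 3.833877; γ = atan2(R₃₂, −R₃₁) mod 2π = 5.209855
First d^4_{-2,2}(β=0.3607), then the phase factors e^{-i(-2)α} and e^{-i(2)γ}:
c=cos(0.360700/2)=0.983781, s=sin(0.360700/2)=0.179374; N=√[2·720·720·2]=1440.000000
Admissible k: 4..6 (factorial args all ≥0)
  k=4: (−1)^0·1440.0000/(96)·0.9838^4·0.1794^4 = +0.014545
  k=5: (−1)^1·1440.0000/(120)·0.9838^2·0.1794^6 = -0.000387
  k=6: (−1)^2·1440.0000/(1440)·0.9838^0·0.1794^8 = +0.000001
d^4_{-2,2}(0.3607) = +0.014545 -0.000387 +0.000001 = +0.014160
D = (+0.185154+0.982710i)·(+0.014160)·(-0.544561+0.838721i) = -0.013098-0.005379i

Re=-0.0131 Im=-0.0054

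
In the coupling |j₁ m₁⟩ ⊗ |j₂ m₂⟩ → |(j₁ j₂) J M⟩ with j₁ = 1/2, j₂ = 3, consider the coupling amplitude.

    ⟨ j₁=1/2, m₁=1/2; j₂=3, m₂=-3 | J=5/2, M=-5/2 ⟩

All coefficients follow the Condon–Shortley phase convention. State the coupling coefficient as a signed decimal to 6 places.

√[6·1!0!5!/7! · 1!0!0!6!0!5!] = √(86400/7)
  +(−1)^0/∏(0,1,0,0,0,5)! = 1/120  (running 1/120)
⟨..|..⟩ = √(86400/7)·(1/120) = +0.925820

+0.925820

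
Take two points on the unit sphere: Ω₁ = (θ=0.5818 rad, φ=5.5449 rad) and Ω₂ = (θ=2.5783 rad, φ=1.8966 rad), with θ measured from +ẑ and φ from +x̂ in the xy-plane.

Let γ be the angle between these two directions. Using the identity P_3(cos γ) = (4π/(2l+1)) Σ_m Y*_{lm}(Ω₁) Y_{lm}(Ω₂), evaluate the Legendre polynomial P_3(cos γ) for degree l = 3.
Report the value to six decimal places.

-0.787912

Expand P_3 via completeness: Σ_{m} conj(Y_{3,m}) at Ω₁ times Y_{3,m} at Ω₂ —
  m=-3: (-0.04157 - 0.05537j) × (0.05266 + 0.03552j) = -0.00022 - 0.00439j  (running Σ = -0.00022 - 0.00439j)
  m=-2: (0.02426 - 0.25670j) × (0.19590 - 0.14942j) = -0.03360 - 0.05391j  (running Σ = -0.03383 - 0.05830j)
  m=-1: (0.32709 - 0.29763j) × (-0.14219 - 0.42089j) = -0.17178 - 0.09534j  (running Σ = -0.20560 - 0.15365j)
  m=0: (0.15280 + 0.00000j) × (-0.18122 + 0.00000j) = -0.02769 + 0.00000j  (running Σ = -0.23330 - 0.15365j)
  m=1: (-0.32709 - 0.29763j) × (0.14219 - 0.42089j) = -0.17178 + 0.09534j  (running Σ = -0.40507 - 0.05830j)
  m=2: (0.02426 + 0.25670j) × (0.19590 + 0.14942j) = -0.03360 + 0.05391j  (running Σ = -0.43868 - 0.00439j)
  m=3: (0.04157 - 0.05537j) × (-0.05266 + 0.03552j) = -0.00022 + 0.00439j  (running Σ = -0.43890 - 0.00000j)
Total Σ_m = -0.43890 - 0.00000j. Multiply by 1.795196: -0.78791 - 0.00000j. P_3(cos γ) = -0.787912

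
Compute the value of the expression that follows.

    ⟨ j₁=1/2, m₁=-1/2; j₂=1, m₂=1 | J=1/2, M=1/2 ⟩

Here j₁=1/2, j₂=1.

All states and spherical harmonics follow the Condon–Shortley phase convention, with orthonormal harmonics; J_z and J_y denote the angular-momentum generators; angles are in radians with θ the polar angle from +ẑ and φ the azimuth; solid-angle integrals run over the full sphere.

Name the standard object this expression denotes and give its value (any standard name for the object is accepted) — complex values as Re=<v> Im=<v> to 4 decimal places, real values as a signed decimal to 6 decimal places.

This is a Clebsch–Gordan (vector-coupling) coefficient.
j₁+j₂−J=1  J+j₁−j₂=0  J−j₁+j₂=1  j₁+j₂+J+1=3
(j₁±m₁, j₂±m₂, J±M) = (0,1,2,0,1,0)
P² = 2/3
sum k=1..1:
  [1] −1/1 = -1
S = -1
C² = P²·S² = 2/3 ; C = -0.816497

Clebsch–Gordan coefficient, −√(2/3) ≈ -0.816497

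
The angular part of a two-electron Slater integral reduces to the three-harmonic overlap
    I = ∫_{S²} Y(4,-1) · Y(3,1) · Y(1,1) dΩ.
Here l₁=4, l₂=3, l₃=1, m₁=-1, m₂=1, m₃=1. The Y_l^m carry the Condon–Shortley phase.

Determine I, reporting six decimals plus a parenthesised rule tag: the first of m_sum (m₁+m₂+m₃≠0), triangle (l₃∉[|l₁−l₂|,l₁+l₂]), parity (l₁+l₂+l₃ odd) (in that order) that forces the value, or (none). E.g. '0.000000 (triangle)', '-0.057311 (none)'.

0.000000 (m_sum)

m-sum = -1 + 1 + 1 = 1 ≠ 0 ⇒ I = 0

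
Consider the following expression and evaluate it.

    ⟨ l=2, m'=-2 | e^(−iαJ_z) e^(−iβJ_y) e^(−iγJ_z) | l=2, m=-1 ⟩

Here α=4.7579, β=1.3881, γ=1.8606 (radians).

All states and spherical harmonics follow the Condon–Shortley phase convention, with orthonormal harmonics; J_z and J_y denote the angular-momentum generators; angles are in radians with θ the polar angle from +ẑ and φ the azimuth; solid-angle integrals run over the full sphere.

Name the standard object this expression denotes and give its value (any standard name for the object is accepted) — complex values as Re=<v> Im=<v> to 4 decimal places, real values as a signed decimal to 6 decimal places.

This is a Wigner D-matrix element — the rotation-matrix element ⟨l m'| R(α,β,γ) |l m⟩ in the angular-momentum basis.
Split into d^2_{-2,-1}(β=1.3881) × two z-phases.
Half-angle: c=0.768662, s=0.639655. N=√(1·24·1·6)=12.000000
Admissible k: 1..1 (factorial args all ≥0)
  k=1: (−1)^0·12.0000/(6)·0.7687^3·0.6397^1 = +0.581008
d^2_{-2,-1}(1.3881) = +0.581008
Attach z-rotation phases: D = e^{-i(-2)(4.7579)}·(+0.581008)·e^{-i(-1)(1.8606)} = +0.215953-0.539383i

Wigner D-matrix element, Re=0.2160 Im=-0.5394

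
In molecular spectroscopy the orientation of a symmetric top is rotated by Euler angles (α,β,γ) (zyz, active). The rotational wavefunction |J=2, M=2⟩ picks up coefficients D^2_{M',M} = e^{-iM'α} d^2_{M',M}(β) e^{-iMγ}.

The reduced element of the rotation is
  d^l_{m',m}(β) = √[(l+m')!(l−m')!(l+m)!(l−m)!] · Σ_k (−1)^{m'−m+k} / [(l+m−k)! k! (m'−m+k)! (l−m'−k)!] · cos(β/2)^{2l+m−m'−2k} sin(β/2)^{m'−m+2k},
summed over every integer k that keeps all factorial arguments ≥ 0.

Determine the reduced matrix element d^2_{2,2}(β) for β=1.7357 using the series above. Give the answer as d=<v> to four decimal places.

d^2_{2,2}(β=1.7357) via the finite sum:
Half-angle: c=0.646468, s=0.762941. N=√(24·1·24·1)=24.000000
The bounds max(0,m−m')=0 and min(l+m,l−m')=0 give 1 term
  k=0: (−1)^0·24.0000/(24)·0.6465^4·0.7629^0 = +0.174658
d^2_{2,2}(1.7357) = +0.174658

d=0.1747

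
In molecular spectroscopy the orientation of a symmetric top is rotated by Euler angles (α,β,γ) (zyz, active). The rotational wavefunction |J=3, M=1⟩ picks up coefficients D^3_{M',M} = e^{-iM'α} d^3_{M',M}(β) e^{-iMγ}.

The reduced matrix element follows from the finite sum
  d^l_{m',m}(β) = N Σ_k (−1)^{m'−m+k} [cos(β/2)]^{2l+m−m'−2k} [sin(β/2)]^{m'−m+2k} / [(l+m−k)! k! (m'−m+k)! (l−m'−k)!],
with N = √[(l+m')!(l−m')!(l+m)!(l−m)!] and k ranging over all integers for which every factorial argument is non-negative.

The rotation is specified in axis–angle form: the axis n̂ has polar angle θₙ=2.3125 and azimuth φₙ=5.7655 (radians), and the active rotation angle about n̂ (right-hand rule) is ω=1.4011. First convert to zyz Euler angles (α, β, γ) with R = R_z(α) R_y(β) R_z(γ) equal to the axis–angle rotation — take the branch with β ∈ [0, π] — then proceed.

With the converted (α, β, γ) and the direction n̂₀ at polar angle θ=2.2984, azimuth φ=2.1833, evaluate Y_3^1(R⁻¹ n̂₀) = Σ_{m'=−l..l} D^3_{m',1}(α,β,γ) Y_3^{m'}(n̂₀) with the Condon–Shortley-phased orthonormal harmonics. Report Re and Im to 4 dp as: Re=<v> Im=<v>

Axis–angle → zyz. n̂ = (sinθₙcosφₙ, sinθₙsinφₙ, cosθₙ) = (+0.640706, -0.364877, -0.675545), ω = 1.4011.
R = I cosω + sinω [n̂]ₓ + (1−cosω) n̂n̂ᵀ gives
  R = [+0.510060, +0.471544, -0.719365; -0.860139, +0.279534, -0.426640; -0.000093, +0.836365, +0.548172]
β = atan2(√(R₁₃²+R₂₃²), R₃₃) = 0.990619; α = atan2(R₂₃, R₁₃) mod 2π = 3.676908; γ = atan2(R₃₂, −R₃₁) mod 2π = 1.570685
Need the full column D^3_{m',1} for m'=−3..3 at α=3.6769, β=0.9906, γ=1.5707.
cos(β/2)=0.879822, sin(β/2)=0.475304
d^3_{-3,1}: single k=4 term ⇒ +0.153010;  D = -0.152915-0.005394i
d^3_{-2,1}: k∈[3..4] ⇒ +0.462517 -0.067492 = +0.395025;  D = +0.346657-0.189405i
d^3_{-1,1}: k∈[2..4] ⇒ +0.812218 -0.316056 +0.011530 = +0.507692;  D = -0.259028+0.436641i
d^3_{0,1}: k∈[1..3] ⇒ +0.868031 -0.759994 +0.073934 = +0.181971;  D = +0.000020-0.181971i
d^3_{1,1}: k∈[0..2] ⇒ +0.463840 -1.082957 +0.237042 = -0.382075;  D = -0.194865-0.328648i
d^3_{2,1}: k∈[0..1] ⇒ -0.792400 +0.462517 = -0.329883;  D = +0.289456+0.158235i
d^3_{3,1}: single k=0 term ⇒ +0.524284;  D = +0.523963-0.018366i
Y_3^{m'}(θ=2.2984,φ=2.1833) and Σ D·Y over m':
  (-0.1529-0.0054i)·(+0.1676-0.0458i)  (+0.3467-0.1894i)·(+0.1285-0.3566i)  (-0.2590+0.4366i)·(-0.1681-0.2393i)  (+0.0000-0.1820i)·(+0.1957+0.0000i)  (-0.1949-0.3286i)·(+0.1681-0.2393i)  (+0.2895+0.1582i)·(+0.1285+0.3566i)  (+0.5240-0.0184i)·(-0.1676-0.0458i)
Y_3^1(R⁻¹ n̂) = -0.120156-0.094885i

Re=-0.1202 Im=-0.0949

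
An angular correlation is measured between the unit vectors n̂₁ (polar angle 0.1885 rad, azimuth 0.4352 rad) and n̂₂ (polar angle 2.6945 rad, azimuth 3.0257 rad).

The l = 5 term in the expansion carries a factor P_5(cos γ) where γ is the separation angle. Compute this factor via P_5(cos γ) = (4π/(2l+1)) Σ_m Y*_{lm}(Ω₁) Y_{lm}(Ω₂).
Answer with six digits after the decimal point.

-0.422497

Expand P_5 via completeness: Σ_{m} conj(Y_{5,m}) at Ω₁ times Y_{5,m} at Ω₂ —
  term(m=-5) = (0.000001, -0.000000)   from Y*(Ω₁)=(-0.000061, 0.000088), Y(Ω₂)=(-0.005867, -0.003839)
  term(m=-4) = (0.000049, -0.000066)   from Y*(Ω₁)=(-0.000301, 0.001752), Y(Ω₂)=(-0.041361, -0.020677)
  term(m=-3) = (0.000255, -0.003079)   from Y*(Ω₁)=(0.004584, 0.016879), Y(Ω₂)=(-0.166059, -0.060180)
  term(m=-2) = (-0.020565, -0.040624)   from Y*(Ω₁)=(0.071382, 0.084680), Y(Ω₂)=(-0.400127, -0.094441)
  term(m=-1) = (-0.174519, -0.107261)   from Y*(Ω₁)=(0.383278, 0.178197), Y(Ω₂)=(-0.481389, -0.056041)
  term(m=+0) = (0.019727, 0.000000)   from Y*(Ω₁)=(0.702061, -0.000000), Y(Ω₂)=(0.028099, 0.000000)
  term(m=+1) = (-0.174519, 0.107261)   from Y*(Ω₁)=(-0.383278, 0.178197), Y(Ω₂)=(0.481389, -0.056041)
  term(m=+2) = (-0.020565, 0.040624)   from Y*(Ω₁)=(0.071382, -0.084680), Y(Ω₂)=(-0.400127, 0.094441)
  term(m=+3) = (0.000255, 0.003079)   from Y*(Ω₁)=(-0.004584, 0.016879), Y(Ω₂)=(0.166059, -0.060180)
  term(m=+4) = (0.000049, 0.000066)   from Y*(Ω₁)=(-0.000301, -0.001752), Y(Ω₂)=(-0.041361, 0.020677)
  term(m=+5) = (0.000001, 0.000000)   from Y*(Ω₁)=(0.000061, 0.000088), Y(Ω₂)=(0.005867, -0.003839)
Accumulated sum (-0.369833, -0.000000); after 4π/(2l+1) scaling, (-0.422497, -0.000000) ⇒ P_5 = -0.422497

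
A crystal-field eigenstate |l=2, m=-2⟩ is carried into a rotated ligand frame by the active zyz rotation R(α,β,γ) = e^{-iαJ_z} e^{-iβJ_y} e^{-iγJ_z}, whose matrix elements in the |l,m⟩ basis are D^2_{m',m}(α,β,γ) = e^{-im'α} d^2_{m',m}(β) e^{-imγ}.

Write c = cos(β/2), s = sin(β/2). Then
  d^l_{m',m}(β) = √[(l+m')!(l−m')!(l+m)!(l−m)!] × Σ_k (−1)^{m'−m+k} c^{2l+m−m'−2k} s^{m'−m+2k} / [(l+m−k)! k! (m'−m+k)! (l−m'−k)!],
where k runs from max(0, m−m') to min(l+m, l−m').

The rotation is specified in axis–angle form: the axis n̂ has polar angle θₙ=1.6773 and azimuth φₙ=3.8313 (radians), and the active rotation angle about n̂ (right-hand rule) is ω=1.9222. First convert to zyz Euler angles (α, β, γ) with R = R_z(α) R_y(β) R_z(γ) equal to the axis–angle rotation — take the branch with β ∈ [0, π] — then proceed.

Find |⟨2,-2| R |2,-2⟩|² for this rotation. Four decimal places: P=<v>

Axis–angle → zyz. n̂ = (sinθₙcosφₙ, sinθₙsinφₙ, cosθₙ) = (-0.767061, -0.632706, -0.106302), ω = 1.9222.
R = I cosω + sinω [n̂]ₓ + (1−cosω) n̂n̂ᵀ gives
  R = [+0.446698, +0.752187, -0.484434; +0.552574, +0.193896, +0.810596; +0.703650, -0.629777, -0.329026]
β = atan2(√(R₁₃²+R₂₃²), R₃₃) = 1.906068; α = atan2(R₂₃, R₁₃) mod 2π = 2.109469; γ = atan2(R₃₂, −R₃₁) mod 2π = 3.871647
First d^2_{-2,-2}(β=1.9061), then the phase factors e^{-i(-2)α} and e^{-i(-2)γ}:
c=cos(1.906068/2)=0.579212, s=sin(1.906068/2)=0.815177; N=√[1·24·1·24]=24.000000
Admissible k: 0..0 (factorial args all ≥0)
  k=0: (−1)^0·24.0000/(24)·0.5792^4·0.8152^0 = +0.112551
d^2_{-2,-2}(1.9061) = +0.112551
|D^2_{-2,-2}|² = |d^2_{-2,-2}(β)|² = (+0.112551)² = 0.012668 (the z-rotation phases have unit modulus)

P=0.0127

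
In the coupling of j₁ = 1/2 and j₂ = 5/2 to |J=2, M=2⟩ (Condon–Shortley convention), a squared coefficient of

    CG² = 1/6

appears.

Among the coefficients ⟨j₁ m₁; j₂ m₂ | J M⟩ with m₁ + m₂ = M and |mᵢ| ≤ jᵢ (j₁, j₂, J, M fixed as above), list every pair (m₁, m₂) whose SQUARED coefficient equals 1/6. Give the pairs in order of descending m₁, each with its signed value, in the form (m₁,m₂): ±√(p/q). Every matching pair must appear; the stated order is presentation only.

Admissible pairs with m₁+m₂ = M = 2: (-1/2,5/2), (1/2,3/2)
  (m₁,m₂)=(1/2,3/2): CG² = 1/6, CG = +√(1/6)   ← matches the target
  (m₁,m₂)=(-1/2,5/2): CG² = 5/6, CG = −√(5/6)
Pairs with CG² = 1/6: (1/2,3/2): +√(1/6)

(1/2,3/2): +√(1/6)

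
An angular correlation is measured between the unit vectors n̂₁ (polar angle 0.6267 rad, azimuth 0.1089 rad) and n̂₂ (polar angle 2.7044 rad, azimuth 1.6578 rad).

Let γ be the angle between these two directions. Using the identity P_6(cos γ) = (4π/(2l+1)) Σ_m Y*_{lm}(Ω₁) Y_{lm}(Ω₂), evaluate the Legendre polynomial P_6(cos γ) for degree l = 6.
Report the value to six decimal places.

-0.216232

Expand P_6 via completeness: Σ_{m} conj(Y_{6,m}) at Ω₁ times Y_{6,m} at Ω₂ —
  term(m=-6) = -0.000054-0.000007i   from Y*(Ω₁)=+0.015608+0.011949i, Y(Ω₂)=-0.002412+0.001388i
  term(m=-5) = -0.000212+0.001928i   from Y*(Ω₁)=+0.080443+0.048714i, Y(Ω₂)=+0.008693+0.018707i
  term(m=-4) = +0.024060+0.002113i   from Y*(Ω₁)=+0.237887+0.110717i, Y(Ω₂)=+0.086529-0.031391i
  term(m=-3) = +0.007954-0.120904i   from Y*(Ω₁)=+0.425021+0.144015i, Y(Ω₂)=-0.069676-0.260857i
  term(m=-2) = -0.187543-0.008218i   from Y*(Ω₁)=+0.371257+0.082163i, Y(Ω₂)=-0.486241+0.085474i
  term(m=-1) = +0.000844-0.038550i   from Y*(Ω₁)=-0.093046-0.010173i, Y(Ω₂)=+0.035796+0.410397i
  term(m=+0) = +0.086211+0.000000i   from Y*(Ω₁)=-0.410970-0.000000i, Y(Ω₂)=-0.209774+0.000000i
  term(m=+1) = +0.000844+0.038550i   from Y*(Ω₁)=+0.093046-0.010173i, Y(Ω₂)=-0.035796+0.410397i
  term(m=+2) = -0.187543+0.008218i   from Y*(Ω₁)=+0.371257-0.082163i, Y(Ω₂)=-0.486241-0.085474i
  term(m=+3) = +0.007954+0.120904i   from Y*(Ω₁)=-0.425021+0.144015i, Y(Ω₂)=+0.069676-0.260857i
  term(m=+4) = +0.024060-0.002113i   from Y*(Ω₁)=+0.237887-0.110717i, Y(Ω₂)=+0.086529+0.031391i
  term(m=+5) = -0.000212-0.001928i   from Y*(Ω₁)=-0.080443+0.048714i, Y(Ω₂)=-0.008693+0.018707i
  term(m=+6) = -0.000054+0.000007i   from Y*(Ω₁)=+0.015608-0.011949i, Y(Ω₂)=-0.002412-0.001388i
Total Σ_m = -0.223694-0.000000i. Multiply by 0.966644: -0.216232-0.000000i. P_6(cos γ) = -0.216232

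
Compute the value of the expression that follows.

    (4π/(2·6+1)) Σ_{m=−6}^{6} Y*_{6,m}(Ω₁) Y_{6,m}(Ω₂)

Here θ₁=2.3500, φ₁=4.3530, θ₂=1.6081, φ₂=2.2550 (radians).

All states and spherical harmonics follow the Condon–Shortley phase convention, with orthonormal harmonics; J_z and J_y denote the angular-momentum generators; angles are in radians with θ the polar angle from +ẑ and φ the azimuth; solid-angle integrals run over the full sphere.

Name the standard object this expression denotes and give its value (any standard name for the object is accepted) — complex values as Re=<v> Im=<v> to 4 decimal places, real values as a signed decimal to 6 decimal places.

Legendre polynomial (addition theorem), +0.190073

This sum is the spherical-harmonic addition theorem: it equals the Legendre polynomial P_l(cos γ) of the angle γ between the two directions.
Summing Y*_{l m}(θ₁,φ₁)·Y_{l m}(θ₂,φ₂) over m ∈ [−6, 6]; prefactor 4π/(2·6+1) = 0.966644:
  m=-6: Y*=0.03463 + 0.05222j  Y=0.27447 - 0.39509j  product 0.03014 + 0.00065j
  m=-5: Y*=0.20892 - 0.04807j  Y=-0.01715 - 0.05978j  product -0.00646 - 0.01167j
  m=-4: Y*=0.05382 - 0.40157j  Y=0.32203 + 0.13797j  product 0.07274 - 0.12189j
  m=-3: Y*=-0.35323 - 0.18960j  Y=0.06412 - 0.03353j  product -0.02901 - 0.00031j
  m=-2: Y*=-0.01965 + 0.01719j  Y=-0.06374 + 0.31065j  product -0.00409 - 0.00720j
  m=-1: Y*=-0.12803 - 0.34076j  Y=0.04812 + 0.05899j  product 0.01394 - 0.02395j
  m=+0: Y*=-0.13643 + 0.00000j  Y=-0.30860 + 0.00000j  product 0.04210 + 0.00000j
  m=+1: Y*=0.12803 - 0.34076j  Y=-0.04812 + 0.05899j  product 0.01394 + 0.02395j
  m=+2: Y*=-0.01965 - 0.01719j  Y=-0.06374 - 0.31065j  product -0.00409 + 0.00720j
  m=+3: Y*=0.35323 - 0.18960j  Y=-0.06412 - 0.03353j  product -0.02901 + 0.00031j
  m=+4: Y*=0.05382 + 0.40157j  Y=0.32203 - 0.13797j  product 0.07274 + 0.12189j
  m=+5: Y*=-0.20892 - 0.04807j  Y=0.01715 - 0.05978j  product -0.00646 + 0.01167j
  m=+6: Y*=0.03463 - 0.05222j  Y=0.27447 + 0.39509j  product 0.03014 - 0.00065j
Σ over m = 0.19663 - 0.00000j; ×(4π/13) → 0.19007 - 0.00000j. Real part: 0.190073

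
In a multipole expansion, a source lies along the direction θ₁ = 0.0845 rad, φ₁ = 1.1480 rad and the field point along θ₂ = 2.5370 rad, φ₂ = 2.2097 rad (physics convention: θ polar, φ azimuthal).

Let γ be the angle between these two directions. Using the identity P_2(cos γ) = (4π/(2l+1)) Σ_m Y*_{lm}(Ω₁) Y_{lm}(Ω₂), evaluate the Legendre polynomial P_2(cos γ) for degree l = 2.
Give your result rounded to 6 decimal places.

Term-by-term m-sum for l=2 (normalisation 4π/5 = 2.513274):
  m=-2: Y*=-0.001825+0.002059i  Y=-0.036047+0.119490i  product -0.000180-0.000292i
  m=-1: Y*=+0.026658+0.059249i  Y=+0.215445+0.290028i  product -0.011441+0.020496i
  m=+0: Y*=+0.624043-0.000000i  Y=+0.325065+0.000000i  product +0.202855+0.000000i
  m=+1: Y*=-0.026658+0.059249i  Y=-0.215445+0.290028i  product -0.011441-0.020496i
  m=+2: Y*=-0.001825-0.002059i  Y=-0.036047-0.119490i  product -0.000180+0.000292i
Accumulated sum +0.179613+0.000000i; after 4π/(2l+1) scaling, +0.451417+0.000000i ⇒ P_2 = 0.451417

0.451417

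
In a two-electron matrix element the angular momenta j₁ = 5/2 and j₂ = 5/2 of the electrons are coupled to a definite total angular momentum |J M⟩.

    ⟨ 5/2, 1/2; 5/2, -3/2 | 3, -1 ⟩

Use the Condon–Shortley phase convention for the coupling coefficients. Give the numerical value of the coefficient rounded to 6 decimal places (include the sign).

√[7·2!3!3!/9! · 3!2!1!4!2!4!] = √(96/5)
  +(−1)^0/∏(0,2,2,1,1,2)! = 1/8  (running 1/8)
  +(−1)^1/∏(1,1,1,0,2,3)! = -1/12  (running 1/24)
⟨..|..⟩ = √(96/5)·(1/24) = +0.182574

+√(1/30) ≈ +0.182574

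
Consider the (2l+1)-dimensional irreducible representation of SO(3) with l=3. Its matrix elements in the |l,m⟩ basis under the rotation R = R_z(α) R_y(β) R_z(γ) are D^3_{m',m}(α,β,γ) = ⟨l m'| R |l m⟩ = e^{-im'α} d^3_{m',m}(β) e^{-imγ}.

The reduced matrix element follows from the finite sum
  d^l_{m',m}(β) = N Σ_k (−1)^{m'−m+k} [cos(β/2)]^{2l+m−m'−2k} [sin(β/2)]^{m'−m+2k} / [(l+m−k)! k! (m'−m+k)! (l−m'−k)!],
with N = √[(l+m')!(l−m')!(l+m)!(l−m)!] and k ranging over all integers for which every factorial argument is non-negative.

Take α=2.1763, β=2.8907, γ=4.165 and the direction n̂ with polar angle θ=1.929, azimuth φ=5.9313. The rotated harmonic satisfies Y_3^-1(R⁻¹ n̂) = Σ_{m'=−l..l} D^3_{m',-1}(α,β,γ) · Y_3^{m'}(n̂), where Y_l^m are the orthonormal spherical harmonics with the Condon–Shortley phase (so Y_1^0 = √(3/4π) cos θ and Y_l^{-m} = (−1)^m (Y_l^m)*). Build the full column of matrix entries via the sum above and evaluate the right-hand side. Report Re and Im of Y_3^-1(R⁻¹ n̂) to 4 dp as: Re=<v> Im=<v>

Re=-0.0083 Im=0.2837

Need the full column D^3_{m',-1} for m'=−3..3 at α=2.1763, β=2.8907, γ=4.1650.
cos(β/2)=0.125118, sin(β/2)=0.992142
d^3_{-3,-1}: single k=2 term ⇒ +0.000934;  D = -0.000278-0.000892i
d^3_{-2,-1}: k∈[1..2] ⇒ +0.000096 -0.012098 = -0.012002;  D = +0.007393-0.009454i
d^3_{-1,-1}: k∈[0..2] ⇒ +0.000004 -0.001930 +0.091009 = +0.089083;  D = +0.088932+0.005174i
d^3_{0,-1}: k∈[0..2] ⇒ -0.000105 +0.019879 -0.416656 = -0.396883;  D = +0.206561+0.338893i
d^3_{1,-1}: k∈[0..2] ⇒ +0.001447 -0.121345 +0.953768 = +0.833871;  D = -0.338423+0.762109i
d^3_{2,-1}: k∈[0..1] ⇒ -0.012098 +0.380353 = +0.368256;  D = +0.361794-0.068680i
d^3_{3,-1}: single k=0 term ⇒ +0.058746;  D = -0.041858-0.041218i
Y_3^{m'}(θ=1.929,φ=5.9313) and Σ D·Y over m':
  (-0.0003-0.0009i)·(+0.1688+0.2982i)  (+0.0074-0.0095i)·(-0.2396-0.2034i)  (+0.0889+0.0052i)·(-0.1095-0.0402i)  (+0.2066+0.3389i)·(+0.3121+0.0000i)  (-0.3384+0.7621i)·(+0.1095-0.0402i)  (+0.3618-0.0687i)·(-0.2396+0.2034i)  (-0.0419-0.0412i)·(-0.1688+0.2982i)
Y_3^-1(R⁻¹ n̂) = -0.008314+0.283720i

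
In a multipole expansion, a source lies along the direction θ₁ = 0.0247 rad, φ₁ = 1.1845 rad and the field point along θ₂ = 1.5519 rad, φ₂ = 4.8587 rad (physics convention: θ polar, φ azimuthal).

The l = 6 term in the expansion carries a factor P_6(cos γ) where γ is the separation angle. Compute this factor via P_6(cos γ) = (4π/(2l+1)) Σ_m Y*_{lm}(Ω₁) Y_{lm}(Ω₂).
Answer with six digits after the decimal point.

Expand P_6 via completeness: Σ_{m} conj(Y_{6,m}) at Ω₁ times Y_{6,m} at Ω₂ —
  term(m=-6) = -0.00000 + 0.00000j   from Y*(Ω₁)=0.00000 + 0.00000j, Y(Ω₂)=-0.30826 + 0.37128j
  term(m=-5) = 0.00000 + 0.00000j   from Y*(Ω₁)=0.00000 - 0.00000j, Y(Ω₂)=0.02110 + 0.02351j
  term(m=-4) = 0.00000 + 0.00000j   from Y*(Ω₁)=0.00000 - 0.00000j, Y(Ω₂)=-0.29603 + 0.19617j
  term(m=-3) = -0.00000 - 0.00000j   from Y*(Ω₁)=-0.00007 - 0.00003j, Y(Ω₂)=0.01566 + 0.03336j
  term(m=-2) = 0.00050 - 0.00090j   from Y*(Ω₁)=-0.00227 + 0.00221j, Y(Ω₂)=-0.30974 + 0.09331j
  term(m=-1) = -0.00271 + 0.00160j   from Y*(Ω₁)=0.03057 + 0.07517j, Y(Ω₂)=0.00566 + 0.03842j
  term(m=+0) = -0.31881 + 0.00000j   from Y*(Ω₁)=1.01060 + 0.00000j, Y(Ω₂)=-0.31547 + 0.00000j
  term(m=+1) = -0.00271 - 0.00160j   from Y*(Ω₁)=-0.03057 + 0.07517j, Y(Ω₂)=-0.00566 + 0.03842j
  term(m=+2) = 0.00050 + 0.00090j   from Y*(Ω₁)=-0.00227 - 0.00221j, Y(Ω₂)=-0.30974 - 0.09331j
  term(m=+3) = -0.00000 + 0.00000j   from Y*(Ω₁)=0.00007 - 0.00003j, Y(Ω₂)=-0.01566 + 0.03336j
  term(m=+4) = 0.00000 - 0.00000j   from Y*(Ω₁)=0.00000 + 0.00000j, Y(Ω₂)=-0.29603 - 0.19617j
  term(m=+5) = 0.00000 - 0.00000j   from Y*(Ω₁)=-0.00000 - 0.00000j, Y(Ω₂)=-0.02110 + 0.02351j
  term(m=+6) = -0.00000 - 0.00000j   from Y*(Ω₁)=0.00000 - 0.00000j, Y(Ω₂)=-0.30826 - 0.37128j
Σ over m = -0.32324 + 0.00000j; ×(4π/13) → -0.31246 + 0.00000j. Real part: -0.312463

-0.312463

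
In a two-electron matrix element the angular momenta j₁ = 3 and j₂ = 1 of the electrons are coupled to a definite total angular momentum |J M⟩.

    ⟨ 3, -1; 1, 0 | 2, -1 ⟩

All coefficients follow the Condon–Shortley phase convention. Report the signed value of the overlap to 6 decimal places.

-0.617213

√[5·2!4!0!/7! · 2!4!1!1!1!3!] = √(96/7)
  +(−1)^1/∏(1,1,3,0,1,0)! = -1/6  (running -1/6)
⟨..|..⟩ = √(96/7)·(-1/6) = -0.617213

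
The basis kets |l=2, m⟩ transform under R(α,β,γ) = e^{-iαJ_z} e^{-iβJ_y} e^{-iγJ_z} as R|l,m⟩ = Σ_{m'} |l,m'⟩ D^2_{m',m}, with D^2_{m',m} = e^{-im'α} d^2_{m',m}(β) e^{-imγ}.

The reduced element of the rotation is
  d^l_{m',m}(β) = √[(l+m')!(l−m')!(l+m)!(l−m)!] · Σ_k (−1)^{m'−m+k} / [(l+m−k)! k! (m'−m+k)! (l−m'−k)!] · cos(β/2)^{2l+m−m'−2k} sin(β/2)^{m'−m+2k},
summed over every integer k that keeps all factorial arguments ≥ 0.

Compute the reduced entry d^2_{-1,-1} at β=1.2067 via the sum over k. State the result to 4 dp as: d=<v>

d^2_{-1,-1}(β=1.2067) via the finite sum:
With c≡cos(β/2)=0.823439 and s≡sin(β/2)=0.567404, N=[1·6·1·6]^{1/2}=6.000000
k∈{0,1} keeps every argument non-negative
  k=0: (−1)^0·6.0000/(6)·0.8234^4·0.5674^0 = +0.459755
  k=1: (−1)^1·6.0000/(2)·0.8234^2·0.5674^2 = -0.654892
d^2_{-1,-1}(1.2067) = +0.459755 -0.654892 = -0.195137

d=-0.1951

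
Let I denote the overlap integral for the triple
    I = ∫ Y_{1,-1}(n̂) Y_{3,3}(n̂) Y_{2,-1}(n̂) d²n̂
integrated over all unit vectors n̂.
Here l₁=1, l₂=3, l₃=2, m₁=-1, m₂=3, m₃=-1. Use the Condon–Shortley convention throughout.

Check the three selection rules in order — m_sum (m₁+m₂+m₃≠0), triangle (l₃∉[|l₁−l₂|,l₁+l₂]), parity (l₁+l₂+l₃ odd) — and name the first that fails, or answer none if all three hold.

m_sum

m₁+m₂+m₃ = -1 + 3 − 1 = 1  ✗
triangle: |1−3|=2 ≤ l₃=2 ≤ 1+3=4
parity: l₁+l₂+l₃ = 6 is even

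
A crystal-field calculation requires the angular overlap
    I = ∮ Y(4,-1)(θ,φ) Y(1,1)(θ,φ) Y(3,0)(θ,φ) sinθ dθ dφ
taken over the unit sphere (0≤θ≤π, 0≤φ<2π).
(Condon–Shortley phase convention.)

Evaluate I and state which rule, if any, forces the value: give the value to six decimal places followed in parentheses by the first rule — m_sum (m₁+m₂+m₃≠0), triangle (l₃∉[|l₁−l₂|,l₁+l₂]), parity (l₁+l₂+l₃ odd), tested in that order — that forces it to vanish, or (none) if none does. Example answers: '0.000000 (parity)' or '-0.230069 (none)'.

-0.194664 (none)

Rules hold: Σm=0, L=8 even, 3≤3≤5.
N = 9·3·7 = 189
Δ = 2!·6!·0!/9! = 1/252
Racah Σ t=1..1: t=1:−1/36 = -1/36
⇒ 3j(4 1 3; 0 0 0)² = 4/63, sgn +1
Racah Σ t=2..2: t=2:+1/72 = 1/72
⇒ 3j(4 1 3; -1 1 0)² = 5/126, sgn -1
4πI² = N·(3j₀)²·(3jₘ)² = 10/21
I = -1·√(0.47619/4π) = -0.19466390
No selection rule forces the value: the integral is nonzero (none).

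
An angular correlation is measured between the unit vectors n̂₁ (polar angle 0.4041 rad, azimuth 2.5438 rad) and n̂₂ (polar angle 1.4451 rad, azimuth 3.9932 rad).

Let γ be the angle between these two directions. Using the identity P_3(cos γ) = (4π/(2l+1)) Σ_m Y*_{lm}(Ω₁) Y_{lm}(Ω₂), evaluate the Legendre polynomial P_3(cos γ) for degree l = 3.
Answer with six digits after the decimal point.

Expand P_3 via completeness: Σ_{m} conj(Y_{3,m}) at Ω₁ times Y_{3,m} at Ω₂ —
  m=-3: (0.005599, 0.024736) × (0.339278, 0.225582) = (-0.003681, 0.009655)  (running Σ = (-0.003681, 0.009655))
  m=-2: (0.053238, -0.135166) × (-0.016650, -0.125004) = (-0.017783, -0.004404)  (running Σ = (-0.021463, 0.005251))
  m=-1: (-0.338948, 0.230790) × (0.194625, -0.222267) = (-0.014671, 0.120254)  (running Σ = (-0.036134, 0.125505))
  m=0: (0.421008, -0.000000) × (-0.136674, 0.000000) = (-0.057541, 0.000000)  (running Σ = (-0.093675, 0.125505))
  m=1: (0.338948, 0.230790) × (-0.194625, -0.222267) = (-0.014671, -0.120254)  (running Σ = (-0.108345, 0.005251))
  m=2: (0.053238, 0.135166) × (-0.016650, 0.125004) = (-0.017783, 0.004404)  (running Σ = (-0.126128, 0.009655))
  m=3: (-0.005599, 0.024736) × (-0.339278, 0.225582) = (-0.003681, -0.009655)  (running Σ = (-0.129809, -0.000000))
Accumulated sum (-0.129809, -0.000000); after 4π/(2l+1) scaling, (-0.233032, -0.000000) ⇒ P_3 = -0.233032

-0.233032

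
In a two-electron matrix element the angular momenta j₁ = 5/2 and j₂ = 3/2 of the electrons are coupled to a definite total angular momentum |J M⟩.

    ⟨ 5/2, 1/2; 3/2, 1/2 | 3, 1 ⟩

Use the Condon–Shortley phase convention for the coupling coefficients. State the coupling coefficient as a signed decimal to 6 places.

-0.129099  (= −√(1/60))

j₁+j₂−J=1  J+j₁−j₂=4  J−j₁+j₂=2  j₁+j₂+J+1=8
(j₁±m₁, j₂±m₂, J±M) = (3,2,2,1,4,2)
P² = 48/5
sum k=0..1:
  [0] +1/8 = 1/8
  [1] −1/6 = -1/6
S = -1/24
C² = P²·S² = 1/60 ; C = -0.129099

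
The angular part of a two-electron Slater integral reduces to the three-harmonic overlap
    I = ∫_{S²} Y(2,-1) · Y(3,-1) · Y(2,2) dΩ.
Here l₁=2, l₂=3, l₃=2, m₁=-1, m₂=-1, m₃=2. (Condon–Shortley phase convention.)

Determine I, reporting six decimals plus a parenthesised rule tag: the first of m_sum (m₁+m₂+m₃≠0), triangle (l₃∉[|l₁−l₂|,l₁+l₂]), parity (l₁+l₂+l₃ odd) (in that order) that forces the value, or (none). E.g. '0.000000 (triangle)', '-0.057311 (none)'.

0.000000 (parity)

Σlᵢ=7 odd — θ-integrand is odd under cosθ→−cosθ; I=0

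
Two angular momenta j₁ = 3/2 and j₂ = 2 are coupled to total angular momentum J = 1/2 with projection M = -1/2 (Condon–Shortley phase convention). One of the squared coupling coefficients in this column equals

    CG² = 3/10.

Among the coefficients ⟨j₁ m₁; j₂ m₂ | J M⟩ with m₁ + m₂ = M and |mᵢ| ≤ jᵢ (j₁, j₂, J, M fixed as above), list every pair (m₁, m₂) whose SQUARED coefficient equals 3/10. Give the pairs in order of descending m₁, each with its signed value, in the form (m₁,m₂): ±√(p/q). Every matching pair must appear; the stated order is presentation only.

(1/2,-1): −√(3/10)

Admissible pairs with m₁+m₂ = M = -1/2: (-3/2,1), (-1/2,0), (1/2,-1), (3/2,-2)
  (m₁,m₂)=(3/2,-2): CG² = 2/5, CG = +√(2/5)
  (m₁,m₂)=(1/2,-1): CG² = 3/10, CG = −√(3/10)   ← matches the target
  (m₁,m₂)=(-1/2,0): CG² = 1/5, CG = +√(1/5)
  (m₁,m₂)=(-3/2,1): CG² = 1/10, CG = −√(1/10)
Pairs with CG² = 3/10: (1/2,-1): −√(3/10)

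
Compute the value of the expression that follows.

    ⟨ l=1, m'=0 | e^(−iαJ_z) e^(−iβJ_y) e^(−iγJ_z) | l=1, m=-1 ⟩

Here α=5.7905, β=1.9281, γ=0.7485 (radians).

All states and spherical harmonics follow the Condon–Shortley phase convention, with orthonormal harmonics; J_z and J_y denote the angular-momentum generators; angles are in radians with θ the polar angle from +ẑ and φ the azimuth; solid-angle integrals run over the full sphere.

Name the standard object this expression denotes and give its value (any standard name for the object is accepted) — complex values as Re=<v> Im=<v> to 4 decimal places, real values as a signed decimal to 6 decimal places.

Wigner D-matrix element, Re=-0.4854 Im=-0.4508

This is a Wigner D-matrix element — the rotation-matrix element ⟨l m'| R(α,β,γ) |l m⟩ in the angular-momentum basis.
D^1_{0,-1}(5.7905,1.9281,0.7485) = e^{-i·0·5.7905}·d^1_{0,-1}(1.9281)·e^{-i·-1·0.7485}. Compute d first:
c=cos(1.928100/2)=0.570198, s=sin(1.928100/2)=0.821508; N=√[1·1·1·2]=1.414214
k∈{0} keeps every argument non-negative
  k=0: (−1)^1·1.4142/(1)·0.5702^1·0.8215^1 = -0.662448
d^1_{0,-1}(1.9281) = -0.662448
D = (+1.000000+0.000000i)·(-0.662448)·(+0.732711+0.680540i) = -0.485383-0.450823i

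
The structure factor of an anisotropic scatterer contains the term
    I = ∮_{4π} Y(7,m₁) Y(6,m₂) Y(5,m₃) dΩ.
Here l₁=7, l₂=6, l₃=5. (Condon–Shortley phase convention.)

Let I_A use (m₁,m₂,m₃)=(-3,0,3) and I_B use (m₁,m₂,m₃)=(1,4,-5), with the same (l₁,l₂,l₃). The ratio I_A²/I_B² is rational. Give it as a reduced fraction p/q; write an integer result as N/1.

Shared (l₁,l₂,l₃)=(7,6,5): N and (l;000)² cancel in I_A²/I_B².
A: Δ = 8!·6!·4!/19! = 1/174594420; Racah Σ t=4..6: t=4:+1/1658880 t=5:−1/518400 t=6:+1/1658880 = -1/1382400; ⇒ 3j(7 6 5; -3 0 3)² = 504/46189, sgn -1
B: Δ = 8!·6!·4!/19! = 1/174594420; Racah Σ t=6..6: t=6:+1/24883200 = 1/24883200; ⇒ 3j(7 6 5; 1 4 -5)² = 980/138567, sgn +1
I_A²/I_B² = (504/46189)/(980/138567) = 54/35

54/35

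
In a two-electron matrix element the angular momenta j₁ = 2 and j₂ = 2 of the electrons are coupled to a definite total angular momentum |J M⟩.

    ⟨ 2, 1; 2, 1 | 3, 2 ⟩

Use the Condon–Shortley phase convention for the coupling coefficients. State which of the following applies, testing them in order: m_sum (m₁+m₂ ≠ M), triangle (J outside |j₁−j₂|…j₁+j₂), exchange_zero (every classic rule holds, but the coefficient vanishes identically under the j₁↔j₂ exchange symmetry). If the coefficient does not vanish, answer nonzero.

exchange_zero

m-sum: m₁+m₂ = 1+1 = 2, M = 2  ✓
triangle: |j₁−j₂| = 0 ≤ J = 3 ≤ j₁+j₂ = 4  ✓
exchange: j₁=j₂ and m₁=m₂, and (−1)^(j₁+j₂−J) = (−1)^1 = −1 forces ⟨j₁m₁;j₂m₂|JM⟩ = −⟨j₂m₂;j₁m₁|JM⟩ = −⟨j₁m₁;j₂m₂|JM⟩ ⇒ the coefficient vanishes identically
Racah sum check: Σ_k collapses to 0 ⇒ CG = 0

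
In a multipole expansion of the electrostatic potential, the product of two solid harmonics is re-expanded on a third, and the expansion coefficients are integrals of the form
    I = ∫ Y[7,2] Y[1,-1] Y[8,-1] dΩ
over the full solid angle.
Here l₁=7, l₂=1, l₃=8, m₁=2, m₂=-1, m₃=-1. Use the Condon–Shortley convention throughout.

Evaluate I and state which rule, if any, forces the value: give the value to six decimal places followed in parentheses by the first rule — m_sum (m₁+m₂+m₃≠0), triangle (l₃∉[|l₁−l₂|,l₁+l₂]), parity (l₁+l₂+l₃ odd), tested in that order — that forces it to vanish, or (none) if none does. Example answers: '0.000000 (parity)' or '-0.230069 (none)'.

-0.140215 (none)

Rules hold: Σm=0, L=16 even, 6≤8≤8.
N = 15·3·17 = 765
Δ = 0!·14!·2!/17! = 1/2040
Racah Σ t=0..0: t=0:+1/25401600 = 1/25401600
⇒ 3j(7 1 8; 0 0 0)² = 8/255, sgn +1
Racah Σ t=0..0: t=0:+1/87091200 = 1/87091200
⇒ 3j(7 1 8; 2 -1 -1)² = 7/680, sgn -1
4πI² = N·(3j₀)²·(3jₘ)² = 21/85
I = -1·√(0.247059/4π) = -0.14021525
No selection rule forces the value: the integral is nonzero (none).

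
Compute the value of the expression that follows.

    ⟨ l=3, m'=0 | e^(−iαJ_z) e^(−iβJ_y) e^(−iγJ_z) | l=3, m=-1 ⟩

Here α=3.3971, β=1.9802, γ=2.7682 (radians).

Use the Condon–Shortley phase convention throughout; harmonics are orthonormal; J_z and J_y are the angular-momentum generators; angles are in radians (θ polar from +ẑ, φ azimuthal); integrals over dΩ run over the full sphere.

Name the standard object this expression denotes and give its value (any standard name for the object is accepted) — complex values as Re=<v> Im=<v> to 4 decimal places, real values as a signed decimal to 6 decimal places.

This is a Wigner D-matrix element — the rotation-matrix element ⟨l m'| R(α,β,γ) |l m⟩ in the angular-momentum basis.
D^3_{0,-1}(3.3971,1.9802,2.7682) = e^{-i·0·3.3971}·d^3_{0,-1}(1.9802)·e^{-i·-1·2.7682}. Compute d first:
With c≡cos(β/2)=0.548606 and s≡sin(β/2)=0.836081, N=[6·6·2·24]^{1/2}=41.569219
k∈{0,1,2} keeps every argument non-negative
  k=0: (−1)^1·41.5692/(12)·0.5486^5·0.8361^1 = -0.143927
  k=1: (−1)^2·41.5692/(4)·0.5486^3·0.8361^3 = +1.002857
  k=2: (−1)^3·41.5692/(12)·0.5486^1·0.8361^5 = -0.776413
d^3_{0,-1}(1.9802) = -0.143927 +1.002857 -0.776413 = +0.082517
Phases: e^{-i·(0)·3.3971}=+1.000000+0.000000i, e^{-i·(-1)·2.7682}=-0.931095+0.364776i ⇒ D=-0.076831+0.030100i

Wigner D-matrix element, Re=-0.0768 Im=0.0301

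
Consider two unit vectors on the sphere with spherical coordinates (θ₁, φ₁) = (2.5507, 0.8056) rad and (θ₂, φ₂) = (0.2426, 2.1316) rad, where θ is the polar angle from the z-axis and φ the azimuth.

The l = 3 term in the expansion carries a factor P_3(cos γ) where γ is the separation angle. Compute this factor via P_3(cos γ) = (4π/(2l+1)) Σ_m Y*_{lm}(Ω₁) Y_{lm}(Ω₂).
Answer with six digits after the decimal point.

Expand P_3 via completeness: Σ_{m} conj(Y_{3,m}) at Ω₁ times Y_{3,m} at Ω₂ —
  m=-3: Y*=-0.05401 + 0.04783j  Y=0.00575 - 0.00064j  product -0.00028 + 0.00031j
  m=-2: Y*=0.01064 - 0.26319j  Y=-0.02486 + 0.05157j  product 0.01331 + 0.00709j
  m=-1: Y*=0.30532 + 0.31791j  Y=-0.15325 - 0.24401j  product 0.03078 - 0.12322j
  m=+0: Y*=-0.13889 + 0.00000j  Y=0.61997 + 0.00000j  product -0.08611 + 0.00000j
  m=+1: Y*=-0.30532 + 0.31791j  Y=0.15325 - 0.24401j  product 0.03078 + 0.12322j
  m=+2: Y*=0.01064 + 0.26319j  Y=-0.02486 - 0.05157j  product 0.01331 - 0.00709j
  m=+3: Y*=0.05401 + 0.04783j  Y=-0.00575 - 0.00064j  product -0.00028 - 0.00031j
Total Σ_m = 0.00151 - 0.00000j. Multiply by 1.795196: 0.00271 - 0.00000j. P_3(cos γ) = 0.002714

0.002714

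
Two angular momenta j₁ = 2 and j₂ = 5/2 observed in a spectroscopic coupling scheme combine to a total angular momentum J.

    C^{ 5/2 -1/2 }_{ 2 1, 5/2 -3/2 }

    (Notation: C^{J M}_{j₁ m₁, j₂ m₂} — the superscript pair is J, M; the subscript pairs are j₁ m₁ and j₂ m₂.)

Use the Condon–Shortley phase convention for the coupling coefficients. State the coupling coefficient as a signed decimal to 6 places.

+√(6/35) ≈ +0.414039

√[6·2!2!3!/8! · 3!1!1!4!2!3!] = √(216/35)
  +(−1)^0/∏(0,2,1,1,1,2)! = 1/4  (running 1/4)
  +(−1)^1/∏(1,1,0,0,2,3)! = -1/12  (running 1/6)
⟨..|..⟩ = √(216/35)·(1/6) = +0.414039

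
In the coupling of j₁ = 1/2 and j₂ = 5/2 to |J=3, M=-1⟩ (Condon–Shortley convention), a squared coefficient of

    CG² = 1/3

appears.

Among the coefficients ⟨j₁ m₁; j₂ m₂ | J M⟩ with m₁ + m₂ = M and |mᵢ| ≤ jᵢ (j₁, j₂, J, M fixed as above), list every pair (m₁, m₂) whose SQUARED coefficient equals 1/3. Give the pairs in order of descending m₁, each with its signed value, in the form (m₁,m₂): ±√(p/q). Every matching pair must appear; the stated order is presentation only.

(1/2,-3/2): +√(1/3)

Admissible pairs with m₁+m₂ = M = -1: (-1/2,-1/2), (1/2,-3/2)
  (m₁,m₂)=(1/2,-3/2): CG² = 1/3, CG = +√(1/3)   ← matches the target
  (m₁,m₂)=(-1/2,-1/2): CG² = 2/3, CG = +√(2/3)
Pairs with CG² = 1/3: (1/2,-3/2): +√(1/3)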